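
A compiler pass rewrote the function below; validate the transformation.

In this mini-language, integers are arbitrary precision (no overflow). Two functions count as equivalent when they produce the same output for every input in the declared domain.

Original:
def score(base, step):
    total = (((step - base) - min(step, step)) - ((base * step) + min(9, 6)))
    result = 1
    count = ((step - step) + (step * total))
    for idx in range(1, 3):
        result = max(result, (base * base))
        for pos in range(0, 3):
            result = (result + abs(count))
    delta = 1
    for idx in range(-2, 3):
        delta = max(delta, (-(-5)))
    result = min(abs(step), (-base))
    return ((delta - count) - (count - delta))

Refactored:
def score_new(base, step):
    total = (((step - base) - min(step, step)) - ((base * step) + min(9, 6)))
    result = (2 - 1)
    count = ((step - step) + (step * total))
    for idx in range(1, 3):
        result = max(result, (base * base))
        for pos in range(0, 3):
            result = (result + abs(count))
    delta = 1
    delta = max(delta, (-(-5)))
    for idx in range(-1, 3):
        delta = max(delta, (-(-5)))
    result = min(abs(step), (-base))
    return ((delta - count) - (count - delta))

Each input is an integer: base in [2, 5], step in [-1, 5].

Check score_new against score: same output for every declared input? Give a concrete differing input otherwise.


Differences: constant usage differs, plus min/max/abs usage differs, plus loop structure differs, plus arithmetic usage differs, plus statement counts differ — yet all 28 inputs agree.
verdict: equivalent


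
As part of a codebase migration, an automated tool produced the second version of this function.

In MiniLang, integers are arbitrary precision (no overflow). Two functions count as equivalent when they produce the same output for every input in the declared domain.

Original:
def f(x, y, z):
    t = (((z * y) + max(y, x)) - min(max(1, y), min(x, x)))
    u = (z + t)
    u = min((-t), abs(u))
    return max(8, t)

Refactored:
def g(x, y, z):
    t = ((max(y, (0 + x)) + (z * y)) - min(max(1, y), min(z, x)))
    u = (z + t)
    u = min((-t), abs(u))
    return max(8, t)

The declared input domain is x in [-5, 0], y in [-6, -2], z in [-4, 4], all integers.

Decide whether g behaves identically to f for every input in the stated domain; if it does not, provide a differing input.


Not equivalent: x=-3, y=-6, z=-4 separates them (24 vs 25).
f: t = 24; u = 20; u = -24; return 24
g: t = 25; u = 21; u = -25; return 25
verdict: not equivalent; witness: x=-3, y=-6, z=-4


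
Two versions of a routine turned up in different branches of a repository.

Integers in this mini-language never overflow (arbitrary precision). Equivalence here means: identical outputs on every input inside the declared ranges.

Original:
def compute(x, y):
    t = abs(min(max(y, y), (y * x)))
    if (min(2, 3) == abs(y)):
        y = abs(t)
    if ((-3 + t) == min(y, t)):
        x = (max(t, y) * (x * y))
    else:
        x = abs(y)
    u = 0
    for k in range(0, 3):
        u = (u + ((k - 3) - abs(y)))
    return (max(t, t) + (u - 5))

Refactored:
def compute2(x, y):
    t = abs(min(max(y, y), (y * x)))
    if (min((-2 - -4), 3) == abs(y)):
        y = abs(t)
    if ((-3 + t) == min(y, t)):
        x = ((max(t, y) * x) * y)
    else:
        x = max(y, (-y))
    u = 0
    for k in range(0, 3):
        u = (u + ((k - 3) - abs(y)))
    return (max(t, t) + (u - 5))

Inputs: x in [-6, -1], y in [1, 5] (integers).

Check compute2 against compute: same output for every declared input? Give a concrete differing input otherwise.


Although min/max/abs usage differs, and constant usage differs, and arithmetic usage differs, 30/30 inputs agree.
verdict: equivalent


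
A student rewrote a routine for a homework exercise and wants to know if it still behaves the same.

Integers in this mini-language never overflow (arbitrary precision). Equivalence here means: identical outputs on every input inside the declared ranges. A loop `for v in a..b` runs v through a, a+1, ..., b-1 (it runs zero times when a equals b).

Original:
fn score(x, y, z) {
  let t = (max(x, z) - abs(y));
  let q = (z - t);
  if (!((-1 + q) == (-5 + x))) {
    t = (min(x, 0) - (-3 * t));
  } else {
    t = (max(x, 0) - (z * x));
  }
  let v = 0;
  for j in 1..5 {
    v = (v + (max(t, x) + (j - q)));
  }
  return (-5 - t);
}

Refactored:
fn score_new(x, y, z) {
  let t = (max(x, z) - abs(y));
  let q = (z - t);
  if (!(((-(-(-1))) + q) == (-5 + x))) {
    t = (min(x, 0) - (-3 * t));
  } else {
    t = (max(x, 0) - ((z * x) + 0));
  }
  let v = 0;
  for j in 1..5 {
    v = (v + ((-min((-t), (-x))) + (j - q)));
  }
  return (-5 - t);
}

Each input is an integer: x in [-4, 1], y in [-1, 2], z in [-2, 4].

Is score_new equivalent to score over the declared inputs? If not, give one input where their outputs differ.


Comparing the listings, the differences include: arithmetic usage differs, plus min/max/abs usage differs, plus constant usage differs.
Tracing x=-2, y=1, z=3: score: t = 2; q = 1; (!((-1 + q) == (-5 + x))) -> true; t = 4; v = 0; [j=1]; v = 4; [j=2]; v = 9; [j=3]; v = 15; [j=4]; v = 22; return -9 | score_new: t = 2; q = 1; (!(((-(-(-1))) + q) == (-5 + x))) -> true; t = 4; v = 0; [j=1]; v = 4; [j=2]; v = 9; [j=3]; v = 15; [j=4]; v = 22; return -9 — matching result -9.
Every one of the 168 inputs gives matching results.
verdict: equivalent


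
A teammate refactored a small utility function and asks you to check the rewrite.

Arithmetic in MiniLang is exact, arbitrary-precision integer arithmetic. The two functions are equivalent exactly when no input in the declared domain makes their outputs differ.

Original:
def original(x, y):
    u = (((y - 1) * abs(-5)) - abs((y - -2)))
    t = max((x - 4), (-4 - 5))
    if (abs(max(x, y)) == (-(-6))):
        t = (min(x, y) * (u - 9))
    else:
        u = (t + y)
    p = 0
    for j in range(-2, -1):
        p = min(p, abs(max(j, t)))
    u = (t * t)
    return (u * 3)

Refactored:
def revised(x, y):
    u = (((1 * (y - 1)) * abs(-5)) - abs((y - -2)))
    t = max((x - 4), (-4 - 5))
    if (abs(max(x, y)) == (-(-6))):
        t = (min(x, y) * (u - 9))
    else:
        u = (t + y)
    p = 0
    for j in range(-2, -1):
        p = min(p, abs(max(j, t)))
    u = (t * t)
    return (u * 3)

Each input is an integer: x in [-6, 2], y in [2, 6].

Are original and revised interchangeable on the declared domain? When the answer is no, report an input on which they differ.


Differences: constant usage differs; and arithmetic usage differs — yet all 45 inputs agree.
verdict: equivalent


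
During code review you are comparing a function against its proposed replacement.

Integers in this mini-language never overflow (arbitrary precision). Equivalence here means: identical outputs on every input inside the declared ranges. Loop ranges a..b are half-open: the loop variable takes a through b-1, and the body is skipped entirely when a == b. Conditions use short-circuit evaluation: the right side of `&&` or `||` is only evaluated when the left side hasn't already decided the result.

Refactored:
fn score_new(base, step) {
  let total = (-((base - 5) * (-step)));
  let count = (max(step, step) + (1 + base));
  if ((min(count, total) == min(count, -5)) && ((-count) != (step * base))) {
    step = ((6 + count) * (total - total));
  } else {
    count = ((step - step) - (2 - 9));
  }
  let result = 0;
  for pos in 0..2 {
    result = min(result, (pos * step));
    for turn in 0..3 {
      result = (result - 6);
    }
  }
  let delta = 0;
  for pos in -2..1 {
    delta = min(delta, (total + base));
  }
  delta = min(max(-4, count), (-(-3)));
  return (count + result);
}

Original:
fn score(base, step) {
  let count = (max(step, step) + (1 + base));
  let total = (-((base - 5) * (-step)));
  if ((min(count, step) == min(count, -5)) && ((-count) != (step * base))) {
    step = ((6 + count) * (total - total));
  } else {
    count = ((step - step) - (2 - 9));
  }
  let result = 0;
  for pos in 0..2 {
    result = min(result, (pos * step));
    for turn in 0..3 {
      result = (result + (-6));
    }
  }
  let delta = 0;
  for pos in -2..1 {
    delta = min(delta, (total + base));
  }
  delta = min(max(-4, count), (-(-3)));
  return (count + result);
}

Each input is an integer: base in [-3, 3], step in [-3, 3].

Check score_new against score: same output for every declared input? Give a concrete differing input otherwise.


At base=0, step=1: score gives -29, score_new gives -34.
verdict: not equivalent; witness: base=0, step=1


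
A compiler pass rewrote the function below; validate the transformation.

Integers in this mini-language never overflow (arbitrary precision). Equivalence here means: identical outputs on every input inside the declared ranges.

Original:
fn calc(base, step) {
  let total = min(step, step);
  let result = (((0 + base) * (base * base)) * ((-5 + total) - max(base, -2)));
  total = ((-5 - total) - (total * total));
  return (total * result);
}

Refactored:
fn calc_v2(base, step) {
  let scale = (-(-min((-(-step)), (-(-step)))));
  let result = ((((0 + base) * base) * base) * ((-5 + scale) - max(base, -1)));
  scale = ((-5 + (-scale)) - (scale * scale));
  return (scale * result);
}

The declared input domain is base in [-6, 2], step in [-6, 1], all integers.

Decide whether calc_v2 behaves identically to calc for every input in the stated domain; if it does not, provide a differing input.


Evaluate both at base=-6, step=-6.
calc: total := -6 | result := 1944 | total := -35 | result -68040
calc_v2: scale := -6 | result := 2160 | scale := -35 | result -75600
-68040 != -75600, so the rewrite changes behavior.
verdict: not equivalent; witness: base=-6, step=-6


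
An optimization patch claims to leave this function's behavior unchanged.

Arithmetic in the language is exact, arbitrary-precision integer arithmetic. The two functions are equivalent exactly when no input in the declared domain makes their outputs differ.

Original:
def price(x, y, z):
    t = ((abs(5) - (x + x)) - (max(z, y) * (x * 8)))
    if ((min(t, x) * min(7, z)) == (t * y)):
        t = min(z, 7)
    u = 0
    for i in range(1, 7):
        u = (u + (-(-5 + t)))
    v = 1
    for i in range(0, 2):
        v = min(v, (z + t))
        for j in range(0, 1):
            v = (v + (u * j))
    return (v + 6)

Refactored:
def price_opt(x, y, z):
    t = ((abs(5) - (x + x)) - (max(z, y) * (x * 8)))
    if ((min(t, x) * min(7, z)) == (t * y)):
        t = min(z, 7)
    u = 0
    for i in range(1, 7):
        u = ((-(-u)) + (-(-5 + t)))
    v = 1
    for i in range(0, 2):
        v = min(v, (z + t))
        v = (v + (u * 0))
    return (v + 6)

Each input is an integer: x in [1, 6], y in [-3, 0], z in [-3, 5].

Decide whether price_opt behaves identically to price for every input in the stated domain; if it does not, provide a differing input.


Comparing the listings, the differences include: local variable names differ; and loop structure differs; and constant usage differs; and statement counts differ.
One worked example (x=1, y=-3, z=3) — price: t = -21; ((min(t, x) * min(7, z)) == (t * y)) -> false; u = 0; [i=1]; u = 26; [i=2]; u = 52; [i=3]; u = 78; [i=4]; u = 104; [i=5]; u = 130; [i=6]; u = 156; v = 1; [i=0]; v = -18; [j=0]; v = -18; [i=1]; v = -18; [j=0]; v = -18; return -12; price_opt: t = -21; ((min(t, x) * min(7, z)) == (t * y)) -> false; u = 0; [i=1]; u = 26; [i=2]; u = 52; [i=3]; u = 78; [i=4]; u = 104; [i=5]; u = 130; [i=6]; u = 156; v = 1; [i=0]; v = -18; v = -18; [i=1]; v = -18; v = -18; return -12; agreement on -12.
Checked all 216 inputs in the declared domain: the outputs agree on every one.
verdict: equivalent


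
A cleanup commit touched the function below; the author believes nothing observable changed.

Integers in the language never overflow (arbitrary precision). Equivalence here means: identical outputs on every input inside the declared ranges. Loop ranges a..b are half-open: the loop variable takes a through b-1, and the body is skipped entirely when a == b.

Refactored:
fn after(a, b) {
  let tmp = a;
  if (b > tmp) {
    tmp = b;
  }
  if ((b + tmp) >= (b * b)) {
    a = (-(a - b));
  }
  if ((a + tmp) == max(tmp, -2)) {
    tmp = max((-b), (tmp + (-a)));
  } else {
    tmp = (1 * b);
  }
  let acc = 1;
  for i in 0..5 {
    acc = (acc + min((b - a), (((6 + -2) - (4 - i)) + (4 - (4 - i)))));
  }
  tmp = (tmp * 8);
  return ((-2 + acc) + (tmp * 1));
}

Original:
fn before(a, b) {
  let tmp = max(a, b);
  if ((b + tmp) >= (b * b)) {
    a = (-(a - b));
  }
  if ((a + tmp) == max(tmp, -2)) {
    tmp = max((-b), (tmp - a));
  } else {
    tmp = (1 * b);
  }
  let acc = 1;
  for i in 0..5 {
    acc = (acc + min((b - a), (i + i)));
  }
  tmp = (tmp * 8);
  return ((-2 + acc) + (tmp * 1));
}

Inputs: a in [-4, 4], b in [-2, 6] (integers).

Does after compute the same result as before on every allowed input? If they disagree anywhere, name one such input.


The two are interchangeable: statement counts differ, min/max/abs usage differs, constant usage differs, arithmetic usage differs, branching structure differs, comparison usage differs, and every declared input agrees.
One worked example (a=4, b=4) — before: tmp := 4 | ((b + tmp) >= (b * b)): false | ((a + tmp) == max(tmp, -2)): false | tmp := 4 | acc := 1 | iter i=0: | acc := 1 | iter i=1: | acc := 1 | iter i=2: | acc := 1 | iter i=3: | acc := 1 | iter i=4: | acc := 1 | tmp := 32 | result 31; after: tmp := 4 | (b > tmp): false | ((b + tmp) >= (b * b)): false | ((a + tmp) == max(tmp, -2)): false | tmp := 4 | acc := 1 | iter i=0: | acc := 1 | iter i=1: | acc := 1 | iter i=2: | acc := 1 | iter i=3: | acc := 1 | iter i=4: | acc := 1 | tmp := 32 | result 31; agreement on 31.
Every one of the 81 inputs gives matching results.
verdict: equivalent


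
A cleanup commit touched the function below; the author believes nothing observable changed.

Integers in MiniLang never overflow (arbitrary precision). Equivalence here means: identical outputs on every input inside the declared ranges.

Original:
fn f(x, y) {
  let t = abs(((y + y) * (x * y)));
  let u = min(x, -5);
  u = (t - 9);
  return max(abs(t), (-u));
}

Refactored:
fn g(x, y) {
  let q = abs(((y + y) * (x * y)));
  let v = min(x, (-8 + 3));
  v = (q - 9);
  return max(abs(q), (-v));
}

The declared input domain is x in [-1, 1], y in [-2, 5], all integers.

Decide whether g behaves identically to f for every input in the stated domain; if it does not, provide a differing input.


The two versions differ — the changes include arithmetic usage differs; local variable names differ; constant usage differs.
One worked example (x=1, y=2) — f: t = 8; u = -5; u = -1; return 8; g: q = 8; v = -5; v = -1; return 8; agreement on 8.
An exhaustive pass over the 24 declared inputs shows identical outputs.
verdict: equivalent


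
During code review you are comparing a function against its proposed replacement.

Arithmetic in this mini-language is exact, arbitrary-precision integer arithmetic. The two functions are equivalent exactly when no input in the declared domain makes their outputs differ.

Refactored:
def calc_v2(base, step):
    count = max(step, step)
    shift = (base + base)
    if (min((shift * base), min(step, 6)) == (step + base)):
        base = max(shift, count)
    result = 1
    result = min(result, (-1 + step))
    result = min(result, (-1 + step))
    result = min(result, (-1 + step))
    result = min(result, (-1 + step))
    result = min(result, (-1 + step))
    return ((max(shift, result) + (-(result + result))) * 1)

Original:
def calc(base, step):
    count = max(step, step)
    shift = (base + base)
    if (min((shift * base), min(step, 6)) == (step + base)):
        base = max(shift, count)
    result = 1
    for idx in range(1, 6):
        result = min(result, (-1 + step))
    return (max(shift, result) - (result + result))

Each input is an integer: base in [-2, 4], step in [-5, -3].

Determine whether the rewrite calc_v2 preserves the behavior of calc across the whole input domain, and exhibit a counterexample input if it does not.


Behavior is preserved: although loop structure differs; and local variable names differ; and min/max/abs usage differs; and statement counts differ; and constant usage differs; and arithmetic usage differs, the outputs never diverge.
Tracing base=0, step=-3: calc: count becomes -3; next shift becomes 0; next (min((shift * base), min(step, 6)) == (step + base)) evaluates to true; next base becomes 0; next result becomes 1; next at idx=1:; next result becomes -4; next at idx=2:; next result becomes -4; next at idx=3:; next result becomes -4; next at idx=4:; next result becomes -4; next at idx=5:; next result becomes -4; next final value 8 | calc_v2: count becomes -3; next shift becomes 0; next (min((shift * base), min(step, 6)) == (step + base)) evaluates to true; next base becomes 0; next result becomes 1; next result becomes -4; next result becomes -4; next result becomes -4; next result becomes -4; next result becomes -4; next final value 8 — matching result 8.
Every one of the 21 inputs gives matching results.
verdict: equivalent


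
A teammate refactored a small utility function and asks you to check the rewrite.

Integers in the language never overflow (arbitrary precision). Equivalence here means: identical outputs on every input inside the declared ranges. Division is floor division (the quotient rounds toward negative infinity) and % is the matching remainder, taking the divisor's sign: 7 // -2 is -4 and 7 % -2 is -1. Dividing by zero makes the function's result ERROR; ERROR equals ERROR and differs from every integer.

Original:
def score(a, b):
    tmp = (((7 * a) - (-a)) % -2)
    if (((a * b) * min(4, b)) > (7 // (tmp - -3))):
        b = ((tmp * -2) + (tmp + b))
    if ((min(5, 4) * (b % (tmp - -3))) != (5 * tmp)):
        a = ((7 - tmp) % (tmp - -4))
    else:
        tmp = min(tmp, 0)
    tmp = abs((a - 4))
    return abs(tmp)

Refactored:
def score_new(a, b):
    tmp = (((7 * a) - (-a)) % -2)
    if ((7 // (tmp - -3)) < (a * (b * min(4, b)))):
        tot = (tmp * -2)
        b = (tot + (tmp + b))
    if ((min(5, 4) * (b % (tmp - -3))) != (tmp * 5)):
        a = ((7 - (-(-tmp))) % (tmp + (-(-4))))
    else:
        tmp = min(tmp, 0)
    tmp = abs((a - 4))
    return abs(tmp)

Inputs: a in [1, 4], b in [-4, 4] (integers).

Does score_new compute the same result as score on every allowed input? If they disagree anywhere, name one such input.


Comparing the listings, the differences include: comparison usage differs, arithmetic usage differs, statement counts differ, local variable names differ.
Tracing a=2, b=1: score: tmp becomes 0; next (((a * b) * min(4, b)) > (7 // (tmp - -3))) evaluates to false; next ((min(5, 4) * (b % (tmp - -3))) != (5 * tmp)) evaluates to true; next a becomes 3; next tmp becomes 1; next final value 1 | score_new: tmp becomes 0; next ((7 // (tmp - -3)) < (a * (b * min(4, b)))) evaluates to false; next ((min(5, 4) * (b % (tmp - -3))) != (tmp * 5)) evaluates to true; next a becomes 3; next tmp becomes 1; next final value 1 — matching result 1.
Checked all 36 inputs in the declared domain: the outputs agree on every one.
verdict: equivalent


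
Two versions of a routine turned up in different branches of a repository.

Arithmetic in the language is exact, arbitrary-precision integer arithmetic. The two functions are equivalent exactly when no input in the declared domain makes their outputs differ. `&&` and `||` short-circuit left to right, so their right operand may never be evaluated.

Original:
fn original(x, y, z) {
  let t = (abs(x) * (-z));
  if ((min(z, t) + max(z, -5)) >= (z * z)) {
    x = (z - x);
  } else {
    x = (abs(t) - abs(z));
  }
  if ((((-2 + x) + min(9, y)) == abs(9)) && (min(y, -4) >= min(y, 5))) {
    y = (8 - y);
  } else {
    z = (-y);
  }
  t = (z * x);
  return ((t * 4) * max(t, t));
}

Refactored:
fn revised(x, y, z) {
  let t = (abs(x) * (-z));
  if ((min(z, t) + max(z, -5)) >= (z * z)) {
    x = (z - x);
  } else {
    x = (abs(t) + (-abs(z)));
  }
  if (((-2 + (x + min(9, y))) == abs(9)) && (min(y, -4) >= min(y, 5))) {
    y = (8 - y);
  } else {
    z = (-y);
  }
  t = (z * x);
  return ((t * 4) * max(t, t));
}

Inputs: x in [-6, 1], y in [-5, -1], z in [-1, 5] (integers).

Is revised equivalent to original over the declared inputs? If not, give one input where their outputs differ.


Reading the diff, among the changes: arithmetic usage differs.
Tracing x=-4, y=-1, z=-1: original: t := 4 | ((min(z, t) + max(z, -5)) >= (z * z)): false | x := 3 | ((((-2 + x) + min(9, y)) == abs(9)) && (min(y, -4) >= min(y, 5))): false | z := 1 | t := 3 | result 36 | revised: t := 4 | ((min(z, t) + max(z, -5)) >= (z * z)): false | x := 3 | (((-2 + (x + min(9, y))) == abs(9)) && (min(y, -4) >= min(y, 5))): false | z := 1 | t := 3 | result 36 — matching result 36.
Checked all 280 inputs in the declared domain: the outputs agree on every one.
verdict: equivalent


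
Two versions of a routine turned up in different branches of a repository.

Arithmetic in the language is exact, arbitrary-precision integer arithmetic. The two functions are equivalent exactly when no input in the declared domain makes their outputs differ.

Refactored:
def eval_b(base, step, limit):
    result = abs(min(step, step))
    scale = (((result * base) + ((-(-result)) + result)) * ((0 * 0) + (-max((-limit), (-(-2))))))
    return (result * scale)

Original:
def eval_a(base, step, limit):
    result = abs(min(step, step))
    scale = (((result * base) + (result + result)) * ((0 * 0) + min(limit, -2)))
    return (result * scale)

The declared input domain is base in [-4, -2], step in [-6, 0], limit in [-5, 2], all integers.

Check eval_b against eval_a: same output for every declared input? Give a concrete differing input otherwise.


The two are interchangeable: min/max/abs usage differs, and every declared input agrees.
One worked example (base=-3, step=-1, limit=0) — eval_a: result := 1 | scale := 2 | result 2; eval_b: result := 1 | scale := 2 | result 2; agreement on 2.
Every one of the 168 inputs gives matching results.
verdict: equivalent


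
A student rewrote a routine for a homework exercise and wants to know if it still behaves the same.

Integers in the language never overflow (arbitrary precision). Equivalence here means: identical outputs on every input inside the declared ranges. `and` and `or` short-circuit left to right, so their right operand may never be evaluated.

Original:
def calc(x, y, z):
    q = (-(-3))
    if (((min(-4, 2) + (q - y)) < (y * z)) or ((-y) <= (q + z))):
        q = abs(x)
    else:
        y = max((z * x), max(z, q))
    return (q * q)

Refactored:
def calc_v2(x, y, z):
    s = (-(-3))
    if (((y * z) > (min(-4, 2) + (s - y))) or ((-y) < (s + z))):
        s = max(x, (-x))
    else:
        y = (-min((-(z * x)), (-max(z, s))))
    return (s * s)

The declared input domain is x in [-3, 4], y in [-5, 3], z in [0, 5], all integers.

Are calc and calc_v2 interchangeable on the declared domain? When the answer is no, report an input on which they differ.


There is a counterexample at x=-2, y=-5, z=2: 4 on one side, 9 on the other.
calc: q := 3 | (((min(-4, 2) + (q - y)) < (y * z)) or ((-y) <= (q + z))): true | q := 2 | result 4
calc_v2: s := 3 | (((y * z) > (min(-4, 2) + (s - y))) or ((-y) < (s + z))): false | y := 3 | result 9
verdict: not equivalent; witness: x=-2, y=-5, z=2


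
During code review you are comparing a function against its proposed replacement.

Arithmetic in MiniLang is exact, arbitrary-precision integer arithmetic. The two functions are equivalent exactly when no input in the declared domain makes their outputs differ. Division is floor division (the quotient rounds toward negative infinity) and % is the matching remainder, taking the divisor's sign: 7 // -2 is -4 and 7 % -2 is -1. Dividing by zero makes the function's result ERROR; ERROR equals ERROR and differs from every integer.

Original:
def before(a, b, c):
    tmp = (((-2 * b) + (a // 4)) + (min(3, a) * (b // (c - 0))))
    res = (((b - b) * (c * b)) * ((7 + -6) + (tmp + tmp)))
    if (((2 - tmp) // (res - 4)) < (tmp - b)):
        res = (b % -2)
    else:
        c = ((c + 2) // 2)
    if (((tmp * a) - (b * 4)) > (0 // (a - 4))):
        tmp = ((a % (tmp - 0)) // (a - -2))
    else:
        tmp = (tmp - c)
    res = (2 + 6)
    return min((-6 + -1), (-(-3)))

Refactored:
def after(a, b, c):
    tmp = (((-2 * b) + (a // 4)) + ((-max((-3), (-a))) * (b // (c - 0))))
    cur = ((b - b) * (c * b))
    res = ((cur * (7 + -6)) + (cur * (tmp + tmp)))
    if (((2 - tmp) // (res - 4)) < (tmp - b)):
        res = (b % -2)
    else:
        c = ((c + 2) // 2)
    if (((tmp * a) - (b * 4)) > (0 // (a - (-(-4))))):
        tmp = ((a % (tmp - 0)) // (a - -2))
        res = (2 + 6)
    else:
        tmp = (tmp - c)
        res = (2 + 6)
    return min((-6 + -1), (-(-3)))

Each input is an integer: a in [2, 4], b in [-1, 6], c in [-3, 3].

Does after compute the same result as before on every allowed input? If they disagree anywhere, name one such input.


Comparing the listings, the differences include: arithmetic usage differs, min/max/abs usage differs, statement counts differ, local variable names differ, constant usage differs.
Tracing a=3, b=4, c=-1: before: tmp = -20; res = 0; (((2 - tmp) // (res - 4)) < (tmp - b)) -> false; c = 0; (((tmp * a) - (b * 4)) > (0 // (a - 4))) -> false; tmp = -20; res = 8; return -7 | after: tmp = -20; cur = 0; res = 0; (((2 - tmp) // (res - 4)) < (tmp - b)) -> false; c = 0; (((tmp * a) - (b * 4)) > (0 // (a - (-(-4))))) -> false; tmp = -20; res = 8; return -7 — matching result -7.
Across all 168 domain points the two functions coincide.
verdict: equivalent


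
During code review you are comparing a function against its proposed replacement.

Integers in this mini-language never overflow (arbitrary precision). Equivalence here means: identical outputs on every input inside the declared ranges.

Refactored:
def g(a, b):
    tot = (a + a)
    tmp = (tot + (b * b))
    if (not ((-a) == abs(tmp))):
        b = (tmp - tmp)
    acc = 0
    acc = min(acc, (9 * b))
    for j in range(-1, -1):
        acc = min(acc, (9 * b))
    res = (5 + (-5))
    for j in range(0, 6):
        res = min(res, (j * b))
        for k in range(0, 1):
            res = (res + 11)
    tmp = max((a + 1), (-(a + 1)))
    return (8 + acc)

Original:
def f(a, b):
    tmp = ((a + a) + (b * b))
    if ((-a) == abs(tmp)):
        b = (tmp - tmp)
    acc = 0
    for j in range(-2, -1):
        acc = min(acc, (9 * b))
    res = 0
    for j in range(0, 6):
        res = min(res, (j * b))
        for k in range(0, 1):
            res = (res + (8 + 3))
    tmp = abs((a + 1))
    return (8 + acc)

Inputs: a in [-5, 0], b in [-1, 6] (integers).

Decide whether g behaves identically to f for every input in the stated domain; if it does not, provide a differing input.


Not equivalent: a=-5, b=-1 separates them (-1 vs 8).
f: tmp = -9; ((-a) == abs(tmp)) -> false; acc = 0; [j=-2]; acc = -9; res = 0; [j=0]; res = 0; [k=0]; res = 11; [j=1]; res = -1; [k=0]; res = 10; [j=2]; res = -2; [k=0]; res = 9; [j=3]; res = -3; [k=0]; res = 8; [j=4]; res = -4; [k=0]; res = 7; [j=5]; res = -5; [k=0]; res = 6; tmp = 4; return -1
g: tot = -10; tmp = -9; (not ((-a) == abs(tmp))) -> true; b = 0; acc = 0; acc = 0; the j loop: no iterations; res = 0; [j=0]; res = 0; [k=0]; res = 11; [j=1]; res = 0; [k=0]; res = 11; [j=2]; res = 0; [k=0]; res = 11; [j=3]; res = 0; [k=0]; res = 11; [j=4]; res = 0; [k=0]; res = 11; [j=5]; res = 0; [k=0]; res = 11; tmp = 4; return 8
verdict: not equivalent; witness: a=-5, b=-1


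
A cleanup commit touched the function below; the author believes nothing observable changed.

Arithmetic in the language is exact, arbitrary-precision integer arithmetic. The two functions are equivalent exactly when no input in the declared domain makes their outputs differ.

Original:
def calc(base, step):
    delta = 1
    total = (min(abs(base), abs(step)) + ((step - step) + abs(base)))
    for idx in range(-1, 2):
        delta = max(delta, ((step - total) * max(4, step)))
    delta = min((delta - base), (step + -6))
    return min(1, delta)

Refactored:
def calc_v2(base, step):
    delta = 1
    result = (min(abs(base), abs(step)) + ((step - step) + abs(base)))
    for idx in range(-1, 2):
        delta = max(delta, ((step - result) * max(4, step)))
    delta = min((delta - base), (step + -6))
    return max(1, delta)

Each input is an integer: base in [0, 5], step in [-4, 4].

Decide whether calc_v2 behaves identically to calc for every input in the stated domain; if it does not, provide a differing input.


Evaluate both at base=0, step=-4.
calc: delta becomes 1; next total becomes 0; next at idx=-1:; next delta becomes 1; next at idx=0:; next delta becomes 1; next at idx=1:; next delta becomes 1; next delta becomes -10; next final value -10
calc_v2: delta becomes 1; next result becomes 0; next at idx=-1:; next delta becomes 1; next at idx=0:; next delta becomes 1; next at idx=1:; next delta becomes 1; next delta becomes -10; next final value 1
-10 against 1: the behavior changed.
verdict: not equivalent; witness: base=0, step=-4


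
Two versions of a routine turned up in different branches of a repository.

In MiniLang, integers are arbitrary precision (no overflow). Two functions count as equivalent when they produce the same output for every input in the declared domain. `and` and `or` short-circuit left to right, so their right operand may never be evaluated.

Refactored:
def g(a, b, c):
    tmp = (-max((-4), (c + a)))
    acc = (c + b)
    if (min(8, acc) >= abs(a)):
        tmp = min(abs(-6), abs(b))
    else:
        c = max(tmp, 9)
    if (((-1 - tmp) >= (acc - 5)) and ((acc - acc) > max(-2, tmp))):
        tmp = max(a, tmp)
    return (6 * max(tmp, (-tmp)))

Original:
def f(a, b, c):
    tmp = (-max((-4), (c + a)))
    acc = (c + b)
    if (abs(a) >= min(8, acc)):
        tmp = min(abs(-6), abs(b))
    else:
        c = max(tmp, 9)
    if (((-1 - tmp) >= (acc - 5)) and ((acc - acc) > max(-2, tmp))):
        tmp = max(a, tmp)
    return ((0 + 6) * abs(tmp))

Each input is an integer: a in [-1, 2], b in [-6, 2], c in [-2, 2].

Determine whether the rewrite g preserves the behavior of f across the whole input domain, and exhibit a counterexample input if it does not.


These are not equivalent — on a=-1, b=-6, c=-2 the outputs split (36 vs 18).
f: tmp becomes 3; next acc becomes -8; next (abs(a) >= min(8, acc)) evaluates to true; next tmp becomes 6; next (((-1 - tmp) >= (acc - 5)) and ((acc - acc) > max(-2, tmp))) evaluates to false; next final value 36
g: tmp becomes 3; next acc becomes -8; next (min(8, acc) >= abs(a)) evaluates to false; next c becomes 9; next (((-1 - tmp) >= (acc - 5)) and ((acc - acc) > max(-2, tmp))) evaluates to false; next final value 18
verdict: not equivalent; witness: a=-1, b=-6, c=-2


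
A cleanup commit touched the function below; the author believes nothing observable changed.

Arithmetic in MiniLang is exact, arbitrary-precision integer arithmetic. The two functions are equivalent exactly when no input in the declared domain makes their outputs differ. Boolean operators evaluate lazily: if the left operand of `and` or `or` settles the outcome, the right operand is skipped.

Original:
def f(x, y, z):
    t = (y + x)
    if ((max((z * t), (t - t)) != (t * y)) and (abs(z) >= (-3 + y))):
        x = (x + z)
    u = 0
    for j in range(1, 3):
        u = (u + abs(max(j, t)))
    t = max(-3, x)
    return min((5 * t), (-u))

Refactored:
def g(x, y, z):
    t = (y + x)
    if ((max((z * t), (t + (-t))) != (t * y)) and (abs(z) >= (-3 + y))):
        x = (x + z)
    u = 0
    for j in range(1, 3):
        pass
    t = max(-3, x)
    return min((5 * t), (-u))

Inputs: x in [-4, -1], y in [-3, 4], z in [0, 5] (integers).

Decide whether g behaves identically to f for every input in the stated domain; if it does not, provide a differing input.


Run the pair on x=-4, y=-3, z=4.
f: t=-7, then ((max((z * t), (t - t)) != (t * y)) and (abs(z) >= (-3 + y))) is true, then x=0, then u=0, then (j=1), then u=1, then (j=2), then u=3, then t=0, then returns -3
g: t=-7, then ((max((z * t), (t + (-t))) != (t * y)) and (abs(z) >= (-3 + y))) is true, then x=0, then u=0, then (j=1), then (j=2), then t=0, then returns 0
-3 and 0 differ, so these are not the same function on this domain.
verdict: not equivalent; witness: x=-4, y=-3, z=4


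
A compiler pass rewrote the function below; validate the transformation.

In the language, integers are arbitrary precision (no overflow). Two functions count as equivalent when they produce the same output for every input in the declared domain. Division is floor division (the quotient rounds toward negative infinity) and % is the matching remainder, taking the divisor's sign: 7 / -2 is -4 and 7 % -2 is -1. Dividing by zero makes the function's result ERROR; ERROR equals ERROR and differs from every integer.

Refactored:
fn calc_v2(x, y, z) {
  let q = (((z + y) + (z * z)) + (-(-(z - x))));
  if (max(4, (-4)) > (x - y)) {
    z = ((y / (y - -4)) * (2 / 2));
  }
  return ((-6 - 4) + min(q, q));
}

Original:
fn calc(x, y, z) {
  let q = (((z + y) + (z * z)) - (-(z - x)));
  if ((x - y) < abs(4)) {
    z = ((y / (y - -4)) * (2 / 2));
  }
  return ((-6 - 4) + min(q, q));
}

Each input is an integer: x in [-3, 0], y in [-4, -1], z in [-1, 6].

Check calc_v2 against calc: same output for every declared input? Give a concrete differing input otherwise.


Equivalent — the differences include constant usage differs, and comparison usage differs, and arithmetic usage differs, and min/max/abs usage differs, yet no declared input distinguishes the two.
One worked example (x=-1, y=-4, z=3) — calc: q = 12; ((x - y) < abs(4)) -> true; division by zero -> ERROR; calc_v2: q = 12; (max(4, (-4)) > (x - y)) -> true; division by zero -> ERROR; agreement on ERROR.
An exhaustive pass over the 128 declared inputs shows identical outputs.
verdict: equivalent


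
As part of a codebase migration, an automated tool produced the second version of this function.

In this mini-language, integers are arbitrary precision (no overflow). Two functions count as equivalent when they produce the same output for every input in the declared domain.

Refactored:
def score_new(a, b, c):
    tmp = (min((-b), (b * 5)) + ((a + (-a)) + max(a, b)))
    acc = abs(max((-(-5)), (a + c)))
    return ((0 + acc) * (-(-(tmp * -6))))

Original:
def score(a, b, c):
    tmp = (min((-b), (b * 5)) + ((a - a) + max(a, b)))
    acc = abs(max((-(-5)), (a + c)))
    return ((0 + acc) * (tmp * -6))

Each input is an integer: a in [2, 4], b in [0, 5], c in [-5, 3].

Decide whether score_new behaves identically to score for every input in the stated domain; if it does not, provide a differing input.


Differences: arithmetic usage differs — yet all 162 inputs agree.
verdict: equivalent


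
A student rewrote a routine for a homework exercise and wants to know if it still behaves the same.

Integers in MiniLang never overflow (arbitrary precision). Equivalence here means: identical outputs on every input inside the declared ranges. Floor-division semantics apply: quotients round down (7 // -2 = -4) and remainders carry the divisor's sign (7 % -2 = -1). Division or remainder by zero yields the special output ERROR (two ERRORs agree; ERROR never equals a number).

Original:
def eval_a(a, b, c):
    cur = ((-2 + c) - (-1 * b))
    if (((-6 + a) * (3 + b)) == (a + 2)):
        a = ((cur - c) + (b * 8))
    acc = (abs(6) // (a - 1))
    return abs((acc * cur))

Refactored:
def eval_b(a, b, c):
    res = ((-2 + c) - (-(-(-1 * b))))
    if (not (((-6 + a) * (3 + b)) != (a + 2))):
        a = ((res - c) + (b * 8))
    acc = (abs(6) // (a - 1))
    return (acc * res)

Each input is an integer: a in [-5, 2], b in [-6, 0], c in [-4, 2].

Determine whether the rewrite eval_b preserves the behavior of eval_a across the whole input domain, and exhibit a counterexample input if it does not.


Evaluate both at a=2, b=-6, c=-4.
eval_a: cur := -12 | (((-6 + a) * (3 + b)) == (a + 2)): false | acc := 6 | result 72
eval_b: res := -12 | (not (((-6 + a) * (3 + b)) != (a + 2))): false | acc := 6 | result -72
72 against -72: the behavior changed.
verdict: not equivalent; witness: a=2, b=-6, c=-4


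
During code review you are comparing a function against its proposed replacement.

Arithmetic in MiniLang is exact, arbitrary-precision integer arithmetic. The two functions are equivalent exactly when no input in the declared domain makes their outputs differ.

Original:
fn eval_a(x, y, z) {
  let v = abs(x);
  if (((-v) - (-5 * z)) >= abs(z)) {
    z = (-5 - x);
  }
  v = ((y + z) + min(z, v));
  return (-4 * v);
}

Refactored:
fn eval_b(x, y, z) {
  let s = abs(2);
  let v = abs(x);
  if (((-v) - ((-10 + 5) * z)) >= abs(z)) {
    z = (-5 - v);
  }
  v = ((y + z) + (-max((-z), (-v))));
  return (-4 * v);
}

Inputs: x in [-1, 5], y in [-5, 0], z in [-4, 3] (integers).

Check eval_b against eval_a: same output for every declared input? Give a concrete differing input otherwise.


Input x=-1, y=-5, z=1: 52 from eval_a versus 68 from eval_b.
verdict: not equivalent; witness: x=-1, y=-5, z=1


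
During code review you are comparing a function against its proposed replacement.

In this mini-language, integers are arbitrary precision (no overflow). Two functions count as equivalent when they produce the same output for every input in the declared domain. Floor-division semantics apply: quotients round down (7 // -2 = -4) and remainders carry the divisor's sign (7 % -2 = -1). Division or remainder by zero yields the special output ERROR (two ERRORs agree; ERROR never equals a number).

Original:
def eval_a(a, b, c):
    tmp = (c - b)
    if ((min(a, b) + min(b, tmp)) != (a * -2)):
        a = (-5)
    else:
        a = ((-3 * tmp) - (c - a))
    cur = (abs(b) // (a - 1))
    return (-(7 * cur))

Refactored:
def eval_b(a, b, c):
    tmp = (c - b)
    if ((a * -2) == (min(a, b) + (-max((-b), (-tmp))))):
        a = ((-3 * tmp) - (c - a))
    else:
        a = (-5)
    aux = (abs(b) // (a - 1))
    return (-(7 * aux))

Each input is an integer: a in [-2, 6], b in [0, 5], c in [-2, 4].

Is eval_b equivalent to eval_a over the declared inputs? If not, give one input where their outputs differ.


Behavior is preserved: although local variable names differ; min/max/abs usage differs; comparison usage differs, the outputs never diverge.
As a probe, take a=1, b=3, c=-1: eval_a runs tmp becomes -4; next ((min(a, b) + min(b, tmp)) != (a * -2)) evaluates to true; next a becomes -5; next cur becomes -1; next final value 7; eval_b runs tmp becomes -4; next ((a * -2) == (min(a, b) + (-max((-b), (-tmp))))) evaluates to false; next a becomes -5; next aux becomes -1; next final value 7; both end at 7.
An exhaustive pass over the 378 declared inputs shows identical outputs.
verdict: equivalent


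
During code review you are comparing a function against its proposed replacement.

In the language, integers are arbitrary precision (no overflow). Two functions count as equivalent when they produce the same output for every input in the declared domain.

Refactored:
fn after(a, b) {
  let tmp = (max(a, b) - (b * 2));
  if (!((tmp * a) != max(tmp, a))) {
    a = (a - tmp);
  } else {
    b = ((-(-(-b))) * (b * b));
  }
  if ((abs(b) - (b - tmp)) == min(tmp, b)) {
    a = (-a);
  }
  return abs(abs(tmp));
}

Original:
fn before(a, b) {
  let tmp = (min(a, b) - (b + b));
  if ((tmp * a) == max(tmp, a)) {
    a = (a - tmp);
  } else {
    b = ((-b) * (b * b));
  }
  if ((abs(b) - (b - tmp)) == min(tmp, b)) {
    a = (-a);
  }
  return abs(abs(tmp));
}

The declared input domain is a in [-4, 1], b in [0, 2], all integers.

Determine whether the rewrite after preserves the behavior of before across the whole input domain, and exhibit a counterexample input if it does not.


There is a counterexample at a=-4, b=0: 4 on one side, 0 on the other.
before: tmp=-4, then ((tmp * a) == max(tmp, a)) is false, then b=0, then ((abs(b) - (b - tmp)) == min(tmp, b)) is true, then a=4, then returns 4
after: tmp=0, then (!((tmp * a) != max(tmp, a))) is true, then a=-4, then ((abs(b) - (b - tmp)) == min(tmp, b)) is true, then a=4, then returns 0
verdict: not equivalent; witness: a=-4, b=0
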